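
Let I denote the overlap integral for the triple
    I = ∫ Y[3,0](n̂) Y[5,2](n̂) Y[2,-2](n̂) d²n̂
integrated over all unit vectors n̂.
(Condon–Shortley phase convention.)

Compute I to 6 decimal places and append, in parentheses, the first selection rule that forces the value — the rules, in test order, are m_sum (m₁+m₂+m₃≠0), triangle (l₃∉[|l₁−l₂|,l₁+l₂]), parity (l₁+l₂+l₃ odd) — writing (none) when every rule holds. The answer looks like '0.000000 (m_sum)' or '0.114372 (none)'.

0.141758 (none)

m-sum 0 ✓  L=10 even ✓  2≤2≤8 ✓
Π(2lᵢ+1) = 7×11×5 = 385
triangle coeff Δ(3,5,2) = 1/2310
Σ_t [3,3]: t=3:−1/144 = -1/144
(3j)²=10/231 [(3 5 2; 0 0 0)], sign=-1
Σ_t [3,3]: t=3:−1/864 = -1/864
(3j)²=1/66 [(3 5 2; 0 2 -2)], sign=-1
⇒ 4πI² = 25/99
I = (+1)√(25/99/(4π)) = 0.14175797
No selection rule forces the value: the integral is nonzero (none).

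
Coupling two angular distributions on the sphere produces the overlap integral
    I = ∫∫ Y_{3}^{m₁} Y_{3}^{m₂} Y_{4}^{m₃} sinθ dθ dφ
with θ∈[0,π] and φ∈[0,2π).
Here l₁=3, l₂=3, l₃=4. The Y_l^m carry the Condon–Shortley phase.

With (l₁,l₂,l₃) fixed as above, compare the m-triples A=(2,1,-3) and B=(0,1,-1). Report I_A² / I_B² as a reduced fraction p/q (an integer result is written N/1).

14/15

Same 3,3,4: normalisation and zero-m 3j drop out of the ratio.
A: Δ: 2! 4! 4! / 11! → 1/34650; sum: t=0:+1/288 t=1:−1/144 = -1/288; 3j²(3 3 4; 2 1 -3) = Δ·Π!·Σ² = 1/99  (sign +1)
B: Δ: 2! 4! 4! / 11! → 1/34650; sum: t=0:+1/288 t=1:−1/24 t=2:+1/48 = -5/288; 3j²(3 3 4; 0 1 -1) = Δ·Π!·Σ² = 5/462  (sign +1)
I_A²/I_B² = (1/99)/(5/462) = 14/15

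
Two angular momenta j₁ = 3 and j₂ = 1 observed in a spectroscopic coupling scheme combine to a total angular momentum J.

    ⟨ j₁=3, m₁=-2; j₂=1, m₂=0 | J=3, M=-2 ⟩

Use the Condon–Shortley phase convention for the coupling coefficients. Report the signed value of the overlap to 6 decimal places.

√[7·1!5!1!/8! · 1!5!1!1!1!5!] = √(300)
  +(−1)^0/∏(0,1,5,1,0,0)! = 1/120  (running 1/120)
  +(−1)^1/∏(1,0,4,0,1,1)! = -1/24  (running -1/30)
⟨..|..⟩ = √(300)·(-1/30) = -0.577350

-0.577350  (= −√(1/3))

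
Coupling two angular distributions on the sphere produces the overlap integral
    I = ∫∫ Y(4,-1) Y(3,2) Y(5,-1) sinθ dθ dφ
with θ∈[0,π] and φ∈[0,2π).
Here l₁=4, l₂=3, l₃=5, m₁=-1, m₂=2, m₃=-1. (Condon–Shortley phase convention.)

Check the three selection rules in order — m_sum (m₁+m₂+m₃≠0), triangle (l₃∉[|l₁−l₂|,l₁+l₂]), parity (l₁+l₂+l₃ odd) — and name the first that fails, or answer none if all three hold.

m₁+m₂+m₃ = -1 + 2 − 1 = 0  ✓
triangle: |4−3|=1 ≤ l₃=5 ≤ 4+3=7  ✓
parity: l₁+l₂+l₃ = 12 is even  ✓

none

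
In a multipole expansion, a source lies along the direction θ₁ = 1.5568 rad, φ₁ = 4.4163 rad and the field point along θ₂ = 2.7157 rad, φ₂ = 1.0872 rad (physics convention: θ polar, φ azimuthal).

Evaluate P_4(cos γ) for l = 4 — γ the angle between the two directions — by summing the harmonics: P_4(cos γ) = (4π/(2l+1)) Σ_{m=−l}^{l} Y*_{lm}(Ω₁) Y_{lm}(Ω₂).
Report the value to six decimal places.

Term-by-term m-sum for l=4 (normalisation 4π/9 = 1.396263):
  m=-4: (0.166722, -0.409738) × (-0.004585, 0.012049) = (0.004173, 0.003887)  (running Σ = (0.004173, 0.003887))
  m=-3: (0.013590, 0.011047) × (0.079797, -0.009623) = (0.001191, 0.000751)  (running Σ = (0.005363, 0.004638))
  m=-2: (0.277128, -0.186428) × (-0.155731, -0.225881) = (-0.085268, -0.033565)  (running Σ = (-0.079905, -0.028927))
  m=-1: (0.005793, 0.018989) × (-0.232159, 0.442047) = (-0.009739, -0.001848)  (running Σ = (-0.089644, -0.030775))
  m=0: (0.316735, -0.000000) × (0.231926, 0.000000) = (0.073459, 0.000000)  (running Σ = (-0.016184, -0.030775))
  m=1: (-0.005793, 0.018989) × (0.232159, 0.442047) = (-0.009739, 0.001848)  (running Σ = (-0.025923, -0.028927))
  m=2: (0.277128, 0.186428) × (-0.155731, 0.225881) = (-0.085268, 0.033565)  (running Σ = (-0.111191, 0.004638))
  m=3: (-0.013590, 0.011047) × (-0.079797, -0.009623) = (0.001191, -0.000751)  (running Σ = (-0.110000, 0.003887))
  m=4: (0.166722, 0.409738) × (-0.004585, -0.012049) = (0.004173, -0.003887)  (running Σ = (-0.105828, 0.000000))
Accumulated sum (-0.105828, 0.000000); after 4π/(2l+1) scaling, (-0.147764, 0.000000) ⇒ P_4 = -0.147764

-0.147764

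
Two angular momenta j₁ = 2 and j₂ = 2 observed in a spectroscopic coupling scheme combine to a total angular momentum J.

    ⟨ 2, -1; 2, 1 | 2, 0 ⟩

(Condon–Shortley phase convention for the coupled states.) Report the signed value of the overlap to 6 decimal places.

+√(1/14) ≈ +0.267261

j₁+j₂−J=2  J+j₁−j₂=2  J−j₁+j₂=2  j₁+j₂+J+1=7
(j₁±m₁, j₂±m₂, J±M) = (1,3,3,1,2,2)
P² = 8/7
sum k=1..2:
  [1] −1/4 = -1/4
  [2] +1/2 = 1/2
S = 1/4
C² = P²·S² = 1/14 ; C = +0.267261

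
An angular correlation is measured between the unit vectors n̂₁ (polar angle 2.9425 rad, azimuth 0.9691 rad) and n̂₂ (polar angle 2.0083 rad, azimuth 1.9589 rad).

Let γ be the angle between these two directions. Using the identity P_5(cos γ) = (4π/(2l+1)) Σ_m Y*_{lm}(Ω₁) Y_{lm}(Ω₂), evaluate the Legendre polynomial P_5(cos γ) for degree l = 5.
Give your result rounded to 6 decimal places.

Term-by-term m-sum for l=5 (normalisation 4π/11 = 1.142397):
  [-5]  conj(Y_{5,-5})(Ω₁) = 0.00002 - 0.00014j ; Y_{5,-5}(Ω₂) = -0.26390 + 0.10227j ; Δ = 0.00001 + 0.00004j
  [-4]  conj(Y_{5,-4})(Ω₁) = 0.00163 + 0.00148j ; Y_{5,-4}(Ω₂) = -0.00769 + 0.41856j ; Δ = -0.00063 + 0.00067j
  [-3]  conj(Y_{5,-3})(Ω₁) = -0.01991 + 0.00475j ; Y_{5,-3}(Ω₂) = 0.14537 + 0.06257j ; Δ = -0.00319 - 0.00056j
  [-2]  conj(Y_{5,-2})(Ω₁) = 0.04394 - 0.11418j ; Y_{5,-2}(Ω₂) = -0.19401 + 0.19048j ; Δ = 0.01322 + 0.03052j
  [-1]  conj(Y_{5,-1})(Ω₁) = 0.24873 + 0.36225j ; Y_{5,-1}(Ω₂) = 0.09183 + 0.22461j ; Δ = -0.05852 + 0.08913j
  [+0]  conj(Y_{5,0})(Ω₁) = -0.67705 + 0.00000j ; Y_{5,0}(Ω₂) = -0.22122 + 0.00000j ; Δ = 0.14978 + 0.00000j
  [+1]  conj(Y_{5,1})(Ω₁) = -0.24873 + 0.36225j ; Y_{5,1}(Ω₂) = -0.09183 + 0.22461j ; Δ = -0.05852 - 0.08913j
  [+2]  conj(Y_{5,2})(Ω₁) = 0.04394 + 0.11418j ; Y_{5,2}(Ω₂) = -0.19401 - 0.19048j ; Δ = 0.01322 - 0.03052j
  [+3]  conj(Y_{5,3})(Ω₁) = 0.01991 + 0.00475j ; Y_{5,3}(Ω₂) = -0.14537 + 0.06257j ; Δ = -0.00319 + 0.00056j
  [+4]  conj(Y_{5,4})(Ω₁) = 0.00163 - 0.00148j ; Y_{5,4}(Ω₂) = -0.00769 - 0.41856j ; Δ = -0.00063 - 0.00067j
  [+5]  conj(Y_{5,5})(Ω₁) = -0.00002 - 0.00014j ; Y_{5,5}(Ω₂) = 0.26390 + 0.10227j ; Δ = 0.00001 - 0.00004j
Accumulated sum 0.05155 - 0.00000j; after 4π/(2l+1) scaling, 0.05889 - 0.00000j ⇒ P_5 = 0.058894

0.058894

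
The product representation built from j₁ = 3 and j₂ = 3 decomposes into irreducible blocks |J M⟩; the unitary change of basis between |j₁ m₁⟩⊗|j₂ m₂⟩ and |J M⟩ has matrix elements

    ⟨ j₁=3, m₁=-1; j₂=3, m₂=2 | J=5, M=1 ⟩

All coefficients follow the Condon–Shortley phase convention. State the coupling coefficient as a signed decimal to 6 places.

-0.566947

triangle: 1!·5!·5!/12! = 14400/479001600
(j±m)!: 2!·4!·5!·1!·6!·4! = 99532800
prefactor² = (2J+1)·Δ·N² = 230400/7
  k=0: +1/(0!·1!·4!·5!·1!·0!) = 1/2880
  k=1: −1/(1!·0!·3!·4!·2!·1!) = -1/288
Σ = -1/320  ⇒  CG² = 230400/7·(-1/320)² = 9/28
CG = −√(9/28) = -0.566947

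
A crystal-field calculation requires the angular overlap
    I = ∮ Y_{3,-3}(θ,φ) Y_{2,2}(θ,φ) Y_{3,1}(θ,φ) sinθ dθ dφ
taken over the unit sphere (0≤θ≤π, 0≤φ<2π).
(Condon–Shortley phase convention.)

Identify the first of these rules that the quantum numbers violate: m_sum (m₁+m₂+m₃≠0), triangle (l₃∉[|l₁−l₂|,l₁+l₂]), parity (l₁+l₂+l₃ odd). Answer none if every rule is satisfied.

none

azimuthal sum: -3 + 2 + 1 = 0  ✓
1 ≤ 3 ≤ 5 (triangle on l)  ✓
L = 3 + 2 + 3 = 8 (even)  ✓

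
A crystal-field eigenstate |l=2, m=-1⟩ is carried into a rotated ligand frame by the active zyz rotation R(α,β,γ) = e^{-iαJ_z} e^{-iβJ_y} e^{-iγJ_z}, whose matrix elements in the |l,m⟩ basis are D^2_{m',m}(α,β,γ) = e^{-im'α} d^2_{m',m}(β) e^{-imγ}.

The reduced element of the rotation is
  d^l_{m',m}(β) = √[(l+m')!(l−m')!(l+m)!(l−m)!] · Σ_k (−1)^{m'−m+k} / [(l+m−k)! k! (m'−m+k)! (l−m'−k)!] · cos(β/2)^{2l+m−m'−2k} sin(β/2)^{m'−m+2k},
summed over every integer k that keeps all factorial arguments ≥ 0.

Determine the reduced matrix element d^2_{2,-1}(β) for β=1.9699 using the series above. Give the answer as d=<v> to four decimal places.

d^2_{2,-1}(β=1.9699) via the finite sum:
c=cos(1.969900/2)=0.552905, s=sin(1.969900/2)=0.833244; N=√[24·1·1·6]=12.000000
The bounds max(0,m−m')=0 and min(l+m,l−m')=0 give 1 term
  k=0: (−1)^3·12.0000/(6)·0.5529^1·0.8332^3 = -0.639731
d^2_{2,-1}(1.9699) = -0.639731

d=-0.6397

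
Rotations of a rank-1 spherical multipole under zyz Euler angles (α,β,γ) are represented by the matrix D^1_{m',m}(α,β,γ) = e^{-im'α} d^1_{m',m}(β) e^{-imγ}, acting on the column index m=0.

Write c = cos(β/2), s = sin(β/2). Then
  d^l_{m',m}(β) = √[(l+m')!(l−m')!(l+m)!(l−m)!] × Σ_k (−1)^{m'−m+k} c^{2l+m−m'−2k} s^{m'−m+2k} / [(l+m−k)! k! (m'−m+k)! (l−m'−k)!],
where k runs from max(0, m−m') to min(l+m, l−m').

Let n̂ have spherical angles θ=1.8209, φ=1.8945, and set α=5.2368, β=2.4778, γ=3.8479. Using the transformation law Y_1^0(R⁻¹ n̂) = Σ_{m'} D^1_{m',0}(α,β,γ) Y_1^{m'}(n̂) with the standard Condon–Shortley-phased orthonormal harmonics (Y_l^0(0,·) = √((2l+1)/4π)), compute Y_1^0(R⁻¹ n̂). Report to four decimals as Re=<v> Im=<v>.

Need the full column D^1_{m',0} for m'=−1..1 at α=5.2368, β=2.4778, γ=3.8479.
cos(β/2)=0.325836, sin(β/2)=0.945426
d^1_{-1,0}: single k=1 term ⇒ +0.435655;  D = +0.218134-0.377111i
d^1_{0,0}: k∈[0..1] ⇒ +0.106169 -0.893831 = -0.787661;  D = -0.787661+0.000000i
d^1_{1,0}: single k=0 term ⇒ -0.435655;  D = -0.218134-0.377111i
Y_1^{m'}(θ=1.8209,φ=1.8945) and Σ D·Y over m':
  (+0.2181-0.3771i)·(-0.1065-0.3174i)  (-0.7877+0.0000i)·(-0.1209+0.0000i)  (-0.2181-0.3771i)·(+0.1065-0.3174i)
Y_1^0(R⁻¹ n̂) = -0.190558+0.000000i

Re=-0.1906 Im=0.0000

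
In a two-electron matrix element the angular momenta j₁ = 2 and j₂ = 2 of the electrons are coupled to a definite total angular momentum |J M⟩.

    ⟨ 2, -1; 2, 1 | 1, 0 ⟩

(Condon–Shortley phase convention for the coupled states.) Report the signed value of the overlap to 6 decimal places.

+√(1/10) ≈ +0.316228

√[3·3!1!1!/6! · 1!3!3!1!1!1!] = √(9/10)
  +(−1)^2/∏(2,1,1,1,0,0)! = 1/2  (running 1/2)
  +(−1)^3/∏(3,0,0,0,1,1)! = -1/6  (running 1/3)
⟨..|..⟩ = √(9/10)·(1/3) = +0.316228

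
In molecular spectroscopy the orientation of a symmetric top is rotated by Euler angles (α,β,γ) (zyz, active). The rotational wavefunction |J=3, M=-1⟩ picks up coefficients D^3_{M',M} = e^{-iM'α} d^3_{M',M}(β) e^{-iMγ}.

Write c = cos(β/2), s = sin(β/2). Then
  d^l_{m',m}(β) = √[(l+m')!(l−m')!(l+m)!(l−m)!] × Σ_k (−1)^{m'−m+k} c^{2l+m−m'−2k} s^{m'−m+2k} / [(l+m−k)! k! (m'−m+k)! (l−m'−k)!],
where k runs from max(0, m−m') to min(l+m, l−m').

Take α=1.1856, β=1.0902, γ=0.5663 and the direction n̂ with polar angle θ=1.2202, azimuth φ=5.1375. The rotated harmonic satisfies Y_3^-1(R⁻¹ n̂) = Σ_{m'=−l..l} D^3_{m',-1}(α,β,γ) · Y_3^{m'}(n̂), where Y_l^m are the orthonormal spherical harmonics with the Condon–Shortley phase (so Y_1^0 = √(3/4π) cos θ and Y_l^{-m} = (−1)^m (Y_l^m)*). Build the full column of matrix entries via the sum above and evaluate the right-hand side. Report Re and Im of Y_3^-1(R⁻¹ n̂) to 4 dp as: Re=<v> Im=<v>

Need the full column D^3_{m',-1} for m'=−3..3 at α=1.1856, β=1.0902, γ=0.5663.
cos(β/2)=0.855075, sin(β/2)=0.518504
d^3_{-3,-1}: single k=2 term ⇒ +0.556630;  D = -0.309359-0.462747i
d^3_{-2,-1}: k∈[1..2] ⇒ +0.749504 -0.551187 = +0.198317;  D = -0.194201+0.040195i
d^3_{-1,-1}: k∈[0..2] ⇒ +0.390865 -1.149771 +0.317079 = -0.441827;  D = +0.079580-0.434601i
d^3_{0,-1}: k∈[0..2] ⇒ -0.821040 +0.905692 -0.111008 = -0.026356;  D = -0.022242-0.014141i
d^3_{1,-1}: k∈[0..2] ⇒ +0.862328 -0.422772 +0.019432 = +0.458988;  D = +0.373747-0.266427i
d^3_{2,-1}: k∈[0..1] ⇒ -0.551187 +0.101336 = -0.449851;  D = +0.104352+0.437580i
d^3_{3,-1}: single k=0 term ⇒ +0.204673;  D = -0.202342-0.030807i
Y_3^{m'}(θ=1.2202,φ=5.1375) and Σ D·Y over m':
  (-0.3094-0.4627i)·(-0.3306-0.1006i)  (-0.1942+0.0402i)·(-0.2043+0.2326i)  (+0.0796-0.4346i)·(-0.0513-0.1134i)  (-0.0222-0.0141i)·(-0.3089+0.0000i)  (+0.3737-0.2664i)·(+0.0513-0.1134i)  (+0.1044+0.4376i)·(-0.2043-0.2326i)  (-0.2023-0.0308i)·(+0.3306-0.1006i)
Y_3^-1(R⁻¹ n̂) = +0.038984-0.011154i

Re=0.0390 Im=-0.0112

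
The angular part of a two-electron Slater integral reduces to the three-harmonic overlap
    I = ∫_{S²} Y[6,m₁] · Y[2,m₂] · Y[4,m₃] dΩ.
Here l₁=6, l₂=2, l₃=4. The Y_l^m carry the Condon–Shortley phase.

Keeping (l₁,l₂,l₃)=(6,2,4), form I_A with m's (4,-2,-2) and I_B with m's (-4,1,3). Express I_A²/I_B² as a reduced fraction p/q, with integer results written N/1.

l's match ⇒ only the (l;m) 3-j factors differ between A and B.
A: triangle coeff Δ(6,2,4) = 1/6435; Σ_t [0,0]: t=0:+1/34560 = 1/34560; (3j)²=14/429 [(6 2 4; 4 -2 -2)], sign=+1
B: triangle coeff Δ(6,2,4) = 1/6435; Σ_t [3,3]: t=3:−1/30240 = -1/30240; (3j)²=16/429 [(6 2 4; -4 1 3)], sign=+1
I_A²/I_B² = (14/429)/(16/429) = 7/8

7/8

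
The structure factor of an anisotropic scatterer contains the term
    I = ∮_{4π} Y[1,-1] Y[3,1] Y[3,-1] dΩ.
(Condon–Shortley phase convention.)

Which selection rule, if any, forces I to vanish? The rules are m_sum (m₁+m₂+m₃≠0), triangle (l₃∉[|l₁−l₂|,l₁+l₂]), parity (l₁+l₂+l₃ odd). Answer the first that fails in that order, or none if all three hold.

azimuthal sum: -1 + 1 − 1 = -1  ✗
2 ≤ 3 ≤ 4 (triangle on l)
L = 1 + 3 + 3 = 7 (odd)

m_sum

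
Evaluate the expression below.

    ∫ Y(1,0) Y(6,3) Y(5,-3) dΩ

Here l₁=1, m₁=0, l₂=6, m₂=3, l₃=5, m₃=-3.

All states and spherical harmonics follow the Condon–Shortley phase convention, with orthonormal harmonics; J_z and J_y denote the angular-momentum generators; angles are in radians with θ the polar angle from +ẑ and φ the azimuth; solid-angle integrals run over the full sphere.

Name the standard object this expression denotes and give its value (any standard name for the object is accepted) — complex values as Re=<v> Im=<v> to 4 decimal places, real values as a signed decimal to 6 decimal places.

This is a Gaunt coefficient — the integral of a triple product of spherical harmonics over the sphere.
m-sum 0 ✓  L=12 even ✓  5≤5≤7 ✓
Π(2lᵢ+1) = 3×13×11 = 429
triangle coeff Δ(1,6,5) = 1/858
Σ_t [1,1]: t=1:−1/14400 = -1/14400
(3j)²=6/143 [(1 6 5; 0 0 0)], sign=+1
Σ_t [1,1]: t=1:−1/80640 = -1/80640
(3j)²=9/286 [(1 6 5; 0 3 -3)], sign=-1
⇒ 4πI² = 81/143
I = (-1)√(81/143/(4π)) = -0.21230956

Gaunt coefficient, -0.212310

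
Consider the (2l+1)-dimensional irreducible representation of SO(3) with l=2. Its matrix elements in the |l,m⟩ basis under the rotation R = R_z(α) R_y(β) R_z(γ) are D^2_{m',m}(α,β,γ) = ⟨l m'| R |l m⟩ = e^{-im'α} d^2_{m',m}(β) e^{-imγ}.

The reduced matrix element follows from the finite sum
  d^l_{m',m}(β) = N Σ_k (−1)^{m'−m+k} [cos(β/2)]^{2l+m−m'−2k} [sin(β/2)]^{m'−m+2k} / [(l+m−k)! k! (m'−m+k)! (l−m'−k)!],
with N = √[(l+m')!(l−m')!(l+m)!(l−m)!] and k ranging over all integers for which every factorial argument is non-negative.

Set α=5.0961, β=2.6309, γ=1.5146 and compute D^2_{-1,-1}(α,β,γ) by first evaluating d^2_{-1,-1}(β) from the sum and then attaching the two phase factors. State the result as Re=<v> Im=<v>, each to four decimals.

Re=-0.1658 Im=-0.0563

Split into d^2_{-1,-1}(β=2.6309) × two z-phases.
With c≡cos(β/2)=0.252581 and s≡sin(β/2)=0.967576, N=[1·6·1·6]^{1/2}=6.000000
The bounds max(0,m−m')=0 and min(l+m,l−m')=1 give 2 terms
  k=0: (−1)^0·6.0000/(6)·0.2526^4·0.9676^0 = +0.004070
  k=1: (−1)^1·6.0000/(2)·0.2526^2·0.9676^2 = -0.179181
d^2_{-1,-1}(2.6309) = +0.004070 -0.179181 = -0.175111
Attach z-rotation phases: D = e^{-i(-1)(5.0961)}·(-0.175111)·e^{-i(-1)(1.5146)} = -0.165803-0.056331i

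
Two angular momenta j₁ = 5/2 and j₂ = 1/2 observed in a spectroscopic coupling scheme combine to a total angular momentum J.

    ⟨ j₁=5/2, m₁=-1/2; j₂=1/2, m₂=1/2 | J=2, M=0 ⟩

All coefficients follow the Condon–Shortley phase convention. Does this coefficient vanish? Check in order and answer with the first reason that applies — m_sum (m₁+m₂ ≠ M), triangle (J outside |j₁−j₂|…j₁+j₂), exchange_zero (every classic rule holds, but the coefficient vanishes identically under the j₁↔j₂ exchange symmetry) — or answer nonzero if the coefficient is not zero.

nonzero

m-sum: m₁+m₂ = -1/2+1/2 = 0, M = 0  ✓
triangle: |j₁−j₂| = 2 ≤ J = 2 ≤ j₁+j₂ = 3  ✓
exchange: j₁≠j₂ or m₁≠m₂ — the exchange symmetry imposes no constraint here
value check: CG = −√(1/2) = -0.707107 ≠ 0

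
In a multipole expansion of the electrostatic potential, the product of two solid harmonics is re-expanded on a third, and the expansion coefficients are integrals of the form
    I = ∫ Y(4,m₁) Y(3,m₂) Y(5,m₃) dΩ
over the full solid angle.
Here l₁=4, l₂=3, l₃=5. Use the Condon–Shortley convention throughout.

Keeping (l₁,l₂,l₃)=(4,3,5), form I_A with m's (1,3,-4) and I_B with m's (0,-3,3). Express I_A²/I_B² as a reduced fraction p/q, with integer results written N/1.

9/10

l's match ⇒ only the (l;m) 3-j factors differ between A and B.
A: triangle coeff Δ(4,3,5) = 1/180180; Σ_t [2,2]: t=2:+1/5760 = 1/5760; (3j)²=9/286 [(4 3 5; 1 3 -4)], sign=-1
B: triangle coeff Δ(4,3,5) = 1/180180; Σ_t [0,0]: t=0:+1/2304 = 1/2304; (3j)²=5/143 [(4 3 5; 0 -3 3)], sign=+1
I_A²/I_B² = (9/286)/(5/143) = 9/10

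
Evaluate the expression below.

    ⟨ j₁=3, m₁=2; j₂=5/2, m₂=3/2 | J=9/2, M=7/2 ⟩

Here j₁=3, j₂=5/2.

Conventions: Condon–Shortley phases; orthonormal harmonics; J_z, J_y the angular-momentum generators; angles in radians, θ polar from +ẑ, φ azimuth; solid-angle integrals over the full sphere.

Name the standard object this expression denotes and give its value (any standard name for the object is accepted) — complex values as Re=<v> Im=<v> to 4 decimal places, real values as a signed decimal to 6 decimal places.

This is a Clebsch–Gordan (vector-coupling) coefficient.
triangle: 1!·5!·4!/11! = 2880/39916800
(j±m)!: 5!·1!·4!·1!·8!·1! = 116121600
prefactor² = (2J+1)·Δ·N² = 921600/11
  k=0: +1/(0!·1!·1!·4!·4!·0!) = 1/576
  k=1: −1/(1!·0!·0!·3!·5!·1!) = -1/720
Σ = 1/2880  ⇒  CG² = 921600/11·(1/2880)² = 1/99
CG = +√(1/99) = +0.100504

Clebsch–Gordan coefficient, +√(1/99) ≈ +0.100504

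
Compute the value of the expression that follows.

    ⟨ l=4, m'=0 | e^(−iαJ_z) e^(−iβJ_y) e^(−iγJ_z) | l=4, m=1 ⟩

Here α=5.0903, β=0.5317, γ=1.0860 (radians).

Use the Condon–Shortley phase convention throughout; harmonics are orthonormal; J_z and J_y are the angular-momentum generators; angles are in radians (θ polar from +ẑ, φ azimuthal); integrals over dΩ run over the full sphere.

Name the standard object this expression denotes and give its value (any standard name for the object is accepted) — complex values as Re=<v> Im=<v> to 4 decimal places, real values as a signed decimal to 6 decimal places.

This is a Wigner D-matrix element — the rotation-matrix element ⟨l m'| R(α,β,γ) |l m⟩ in the angular-momentum basis.
First d^4_{0,1}(β=0.5317), then the phase factors e^{-i(0)α} and e^{-i(1)γ}:
c=cos(0.531700/2)=0.964870, s=sin(0.531700/2)=0.262730; N=√[24·24·120·6]=643.987578
The bounds max(0,m−m')=1 and min(l+m,l−m')=4 give 4 terms
  k=1: (−1)^0·643.9876/(144)·0.9649^7·0.2627^1 = +0.914753
  k=2: (−1)^1·643.9876/(24)·0.9649^5·0.2627^3 = -0.406945
  k=3: (−1)^2·643.9876/(24)·0.9649^3·0.2627^5 = +0.030173
  k=4: (−1)^3·643.9876/(144)·0.9649^1·0.2627^7 = -0.000373
d^4_{0,1}(0.5317) = +0.914753 -0.406945 +0.030173 -0.000373 = +0.537608
D = (+1.000000+0.000000i)·(+0.537608)·(+0.466028-0.884770i) = +0.250541-0.475660i

Wigner D-matrix element, Re=0.2505 Im=-0.4757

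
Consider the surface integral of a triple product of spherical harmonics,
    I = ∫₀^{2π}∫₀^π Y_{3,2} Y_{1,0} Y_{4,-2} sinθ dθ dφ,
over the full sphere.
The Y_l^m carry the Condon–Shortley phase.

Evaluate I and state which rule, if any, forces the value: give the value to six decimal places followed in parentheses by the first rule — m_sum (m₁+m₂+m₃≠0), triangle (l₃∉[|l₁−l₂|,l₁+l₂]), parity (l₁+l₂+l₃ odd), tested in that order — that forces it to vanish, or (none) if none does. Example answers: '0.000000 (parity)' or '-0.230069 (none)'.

0.213244 (none)

Rules hold: Σm=0, L=8 even, 2≤4≤4.
N = 7·3·9 = 189
Δ = 0!·6!·2!/9! = 1/252
Racah Σ t=0..0: t=0:+1/36 = 1/36
⇒ 3j(3 1 4; 0 0 0)² = 4/63, sgn +1
Racah Σ t=0..0: t=0:+1/120 = 1/120
⇒ 3j(3 1 4; 2 0 -2)² = 1/21, sgn +1
4πI² = N·(3j₀)²·(3jₘ)² = 4/7
I = +1·√(0.571429/4π) = 0.21324362
No selection rule forces the value: the integral is nonzero (none).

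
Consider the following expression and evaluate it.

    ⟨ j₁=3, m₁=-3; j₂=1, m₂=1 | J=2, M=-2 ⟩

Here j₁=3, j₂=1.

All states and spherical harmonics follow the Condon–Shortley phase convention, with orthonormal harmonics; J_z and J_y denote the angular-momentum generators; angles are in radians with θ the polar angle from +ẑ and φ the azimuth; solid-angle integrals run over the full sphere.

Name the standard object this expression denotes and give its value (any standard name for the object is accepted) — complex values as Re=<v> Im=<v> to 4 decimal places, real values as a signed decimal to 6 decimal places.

This is a Clebsch–Gordan (vector-coupling) coefficient.
j₁+j₂−J=2  J+j₁−j₂=4  J−j₁+j₂=0  j₁+j₂+J+1=7
(j₁±m₁, j₂±m₂, J±M) = (0,6,2,0,0,4)
P² = 11520/7
sum k=2..2:
  [2] +1/48 = 1/48
S = 1/48
C² = P²·S² = 5/7 ; C = +0.845154

Clebsch–Gordan coefficient, +√(5/7) ≈ +0.845154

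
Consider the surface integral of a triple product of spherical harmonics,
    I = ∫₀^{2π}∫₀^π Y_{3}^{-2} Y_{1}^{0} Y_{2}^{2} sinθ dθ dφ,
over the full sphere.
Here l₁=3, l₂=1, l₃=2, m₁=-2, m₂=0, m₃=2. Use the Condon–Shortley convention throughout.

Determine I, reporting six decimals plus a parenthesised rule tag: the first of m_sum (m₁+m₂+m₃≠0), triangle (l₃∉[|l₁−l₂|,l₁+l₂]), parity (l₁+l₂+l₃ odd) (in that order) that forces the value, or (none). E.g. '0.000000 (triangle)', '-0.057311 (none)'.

0.184674 (none)

Checks pass: Σm=0; 6 even; l₃=2∈[2,4].
(2·3+1)(2·1+1)(2·2+1) = 105
Δ: 2! 4! 0! / 7! → 1/105
sum: t=1:−1/4 = -1/4
3j²(3 1 2; 0 0 0) = Δ·Π!·Σ² = 3/35  (sign -1)
sum: t=1:−1/24 = -1/24
3j²(3 1 2; -2 0 2) = Δ·Π!·Σ² = 1/21  (sign -1)
combine: 4πI² = 105·3/35·1/21 = 3/7
take √, sign +1: I = 0.18467439
No selection rule forces the value: the integral is nonzero (none).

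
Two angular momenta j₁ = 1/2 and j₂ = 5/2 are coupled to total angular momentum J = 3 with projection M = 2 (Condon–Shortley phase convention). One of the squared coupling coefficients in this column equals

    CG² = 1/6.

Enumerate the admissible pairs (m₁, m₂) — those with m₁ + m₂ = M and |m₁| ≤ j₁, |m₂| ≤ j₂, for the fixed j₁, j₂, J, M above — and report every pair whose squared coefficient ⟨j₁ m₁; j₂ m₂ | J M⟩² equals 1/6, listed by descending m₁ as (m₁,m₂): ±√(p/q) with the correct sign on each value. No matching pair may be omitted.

(-1/2,5/2): +√(1/6)

Admissible pairs with m₁+m₂ = M = 2: (-1/2,5/2), (1/2,3/2)
  (m₁,m₂)=(1/2,3/2): CG² = 5/6, CG = +√(5/6)
  (m₁,m₂)=(-1/2,5/2): CG² = 1/6, CG = +√(1/6)   ← matches the target
Pairs with CG² = 1/6: (-1/2,5/2): +√(1/6)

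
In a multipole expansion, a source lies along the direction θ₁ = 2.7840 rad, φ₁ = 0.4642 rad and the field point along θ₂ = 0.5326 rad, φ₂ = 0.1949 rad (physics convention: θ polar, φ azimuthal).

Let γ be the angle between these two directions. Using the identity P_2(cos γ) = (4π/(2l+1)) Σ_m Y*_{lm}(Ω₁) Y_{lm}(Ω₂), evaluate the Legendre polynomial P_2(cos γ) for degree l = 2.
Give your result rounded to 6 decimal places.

0.106111

Addition theorem: P_2(cos γ) = (4π/5) Σ_m Y*_{lm}(Ω₁) Y_{lm}(Ω₂), m = −2…2:
  m=-2: Y*=0.02835 + 0.03789j  Y=0.09212 - 0.03785j  product 0.00405 + 0.00242j
  m=-1: Y*=-0.22650 - 0.11341j  Y=0.33155 - 0.06545j  product -0.08252 - 0.02278j
  m=+0: Y*=0.51486 + 0.00000j  Y=0.38683 + 0.00000j  product 0.19916 + 0.00000j
  m=+1: Y*=0.22650 - 0.11341j  Y=-0.33155 - 0.06545j  product -0.08252 + 0.02278j
  m=+2: Y*=0.02835 - 0.03789j  Y=0.09212 + 0.03785j  product 0.00405 - 0.00242j
Accumulated sum 0.04222 + 0.00000j; after 4π/(2l+1) scaling, 0.10611 + 0.00000j ⇒ P_2 = 0.106111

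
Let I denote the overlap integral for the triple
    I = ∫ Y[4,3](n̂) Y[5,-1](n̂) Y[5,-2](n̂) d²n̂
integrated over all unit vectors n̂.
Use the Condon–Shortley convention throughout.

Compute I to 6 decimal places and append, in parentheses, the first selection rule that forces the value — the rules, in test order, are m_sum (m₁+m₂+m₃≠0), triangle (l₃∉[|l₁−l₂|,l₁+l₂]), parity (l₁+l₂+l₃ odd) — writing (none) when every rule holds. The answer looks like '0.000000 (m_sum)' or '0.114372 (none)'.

Rules hold: Σm=0, L=14 even, 1≤5≤9.
N = 9·11·11 = 1089
Δ = 4!·4!·6!/15! = 1/3153150
Racah Σ t=0..4: t=0:+1/69120 t=1:−1/1728 t=2:+1/576 t=3:−1/1728 t=4:+1/69120 = 7/11520
⇒ 3j(4 5 5; 0 0 0)² = 2/143, sgn -1
Racah Σ t=0..1: t=0:+1/6912 t=1:−1/5184 = -1/20736
⇒ 3j(4 5 5; 3 -1 -2)² = 5/2574, sgn +1
4πI² = N·(3j₀)²·(3jₘ)² = 5/169
I = -1·√(0.0295858/4π) = -0.04852178
No selection rule forces the value: the integral is nonzero (none).

-0.048522 (none)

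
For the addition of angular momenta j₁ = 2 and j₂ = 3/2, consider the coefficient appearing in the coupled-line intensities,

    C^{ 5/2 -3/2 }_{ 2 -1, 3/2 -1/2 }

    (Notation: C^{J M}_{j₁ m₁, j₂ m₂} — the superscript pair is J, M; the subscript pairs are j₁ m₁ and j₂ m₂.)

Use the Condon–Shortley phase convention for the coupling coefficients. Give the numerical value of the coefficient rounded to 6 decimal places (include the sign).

-0.169031

√[6·1!3!2!/7! · 1!3!1!2!1!4!] = √(144/35)
  +(−1)^0/∏(0,1,3,1,0,1)! = 1/6  (running 1/6)
  +(−1)^1/∏(1,0,2,0,1,2)! = -1/4  (running -1/12)
⟨..|..⟩ = √(144/35)·(-1/12) = -0.169031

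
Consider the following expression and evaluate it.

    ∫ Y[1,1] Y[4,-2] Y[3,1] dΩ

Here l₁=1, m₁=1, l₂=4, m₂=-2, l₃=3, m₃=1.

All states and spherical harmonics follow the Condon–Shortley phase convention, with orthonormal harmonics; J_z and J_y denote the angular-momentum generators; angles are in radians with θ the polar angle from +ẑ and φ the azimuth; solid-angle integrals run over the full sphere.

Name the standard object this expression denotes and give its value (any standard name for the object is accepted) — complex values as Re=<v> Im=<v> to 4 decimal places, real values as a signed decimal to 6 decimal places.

Gaunt coefficient, +0.238414

This is a Gaunt coefficient — the integral of a triple product of spherical harmonics over the sphere.
Rules hold: Σm=0, L=8 even, 3≤3≤5.
N = 3·9·7 = 189
Δ = 2!·0!·6!/9! = 1/252
Racah Σ t=1..1: t=1:−1/36 = -1/36
⇒ 3j(1 4 3; 0 0 0)² = 4/63, sgn +1
Racah Σ t=0..0: t=0:+1/96 = 1/96
⇒ 3j(1 4 3; 1 -2 1)² = 5/84, sgn +1
4πI² = N·(3j₀)²·(3jₘ)² = 5/7
I = +1·√(0.714286/4π) = 0.23841361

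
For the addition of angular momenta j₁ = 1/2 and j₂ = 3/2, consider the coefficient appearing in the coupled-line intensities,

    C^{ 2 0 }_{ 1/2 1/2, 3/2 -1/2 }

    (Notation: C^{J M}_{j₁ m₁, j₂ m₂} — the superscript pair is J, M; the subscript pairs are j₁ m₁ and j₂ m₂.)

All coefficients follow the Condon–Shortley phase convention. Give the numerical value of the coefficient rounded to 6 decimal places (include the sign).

√[5·0!1!3!/5! · 1!0!1!2!2!2!] = √(2)
  +(−1)^0/∏(0,0,0,1,1,2)! = 1/2  (running 1/2)
⟨..|..⟩ = √(2)·(1/2) = +0.707107

+0.707107  (= +√(1/2))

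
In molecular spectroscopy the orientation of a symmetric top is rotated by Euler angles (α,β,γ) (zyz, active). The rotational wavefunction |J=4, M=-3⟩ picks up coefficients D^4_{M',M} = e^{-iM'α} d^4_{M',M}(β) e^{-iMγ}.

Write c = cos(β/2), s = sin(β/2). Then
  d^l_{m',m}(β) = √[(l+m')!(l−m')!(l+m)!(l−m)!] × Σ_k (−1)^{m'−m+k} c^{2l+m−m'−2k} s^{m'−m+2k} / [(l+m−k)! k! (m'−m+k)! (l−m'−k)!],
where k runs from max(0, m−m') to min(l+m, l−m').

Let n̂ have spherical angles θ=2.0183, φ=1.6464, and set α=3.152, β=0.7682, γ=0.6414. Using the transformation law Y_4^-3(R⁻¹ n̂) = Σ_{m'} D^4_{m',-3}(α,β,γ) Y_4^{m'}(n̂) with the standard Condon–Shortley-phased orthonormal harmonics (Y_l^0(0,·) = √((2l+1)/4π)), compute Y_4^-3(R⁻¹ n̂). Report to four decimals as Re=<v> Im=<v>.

Re=-0.2232 Im=0.2034

Need the full column D^4_{m',-3} for m'=−4..4 at α=3.1520, β=0.7682, γ=0.6414.
cos(β/2)=0.927136, sin(β/2)=0.374725
d^4_{-4,-3}: single k=1 term ⇒ +0.624111;  D = -0.240182+0.576044i
d^4_{-3,-3}: k∈[0..1] ⇒ +0.545944 -0.624286 = -0.078343;  D = -0.029395+0.072619i
d^4_{-2,-3}: k∈[0..1] ⇒ -0.825621 +0.404613 = -0.421008;  D = +0.153897-0.391871i
d^4_{-1,-3}: k∈[0..1] ⇒ +0.707874 -0.192727 = +0.515147;  D = +0.183309-0.481429i
d^4_{0,-3}: k∈[0..1] ⇒ -0.426500 +0.069672 = -0.356828;  D = +0.123496-0.334776i
d^4_{1,-3}: k∈[0..1] ⇒ +0.192727 -0.018890 = +0.173837;  D = +0.058463-0.163711i
d^4_{2,-3}: k∈[0..1] ⇒ -0.066096 +0.003599 = -0.062497;  D = +0.020405-0.059073i
d^4_{3,-3}: k∈[0..1] ⇒ +0.016659 -0.000389 = +0.016271;  D = +0.005152-0.015433i
d^4_{4,-3}: single k=0 term ⇒ -0.002721;  D = +0.000835-0.002590i
Y_4^{m'}(θ=2.0183,φ=1.6464) and Σ D·Y over m':
  (-0.2402+0.5760i)·(+0.2791-0.0871i)  (-0.0294+0.0726i)·(-0.0892-0.3867i)  (+0.1539-0.3919i)·(-0.0835+0.0127i)  (+0.1833-0.4814i)·(-0.0235-0.3109i)  (+0.1235-0.3348i)·(-0.1471+0.0000i)  (+0.0585-0.1637i)·(+0.0235-0.3109i)  (+0.0204-0.0591i)·(-0.0835-0.0127i)  (+0.0052-0.0154i)·(+0.0892-0.3867i)  (+0.0008-0.0026i)·(+0.2791+0.0871i)
Y_4^-3(R⁻¹ n̂) = -0.223201+0.203440i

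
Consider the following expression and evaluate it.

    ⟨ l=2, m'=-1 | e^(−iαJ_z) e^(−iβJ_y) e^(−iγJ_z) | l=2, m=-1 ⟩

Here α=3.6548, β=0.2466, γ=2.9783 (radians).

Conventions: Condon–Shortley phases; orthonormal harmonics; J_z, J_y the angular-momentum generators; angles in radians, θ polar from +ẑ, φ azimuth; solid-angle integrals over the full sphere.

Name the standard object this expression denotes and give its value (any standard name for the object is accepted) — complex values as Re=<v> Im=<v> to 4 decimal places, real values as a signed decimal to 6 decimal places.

This is a Wigner D-matrix element — the rotation-matrix element ⟨l m'| R(α,β,γ) |l m⟩ in the angular-momentum basis.
First d^2_{-1,-1}(β=0.2466), then the phase factors e^{-i(-1)α} and e^{-i(-1)γ}:
With c≡cos(β/2)=0.992408 and s≡sin(β/2)=0.122988, N=[1·6·1·6]^{1/2}=6.000000
Admissible k: 0..1 (factorial args all ≥0)
  k=0: (−1)^0·6.0000/(6)·0.9924^4·0.1230^0 = +0.969977
  k=1: (−1)^1·6.0000/(2)·0.9924^2·0.1230^2 = -0.044692
d^2_{-1,-1}(0.2466) = +0.969977 -0.044692 = +0.925285
Phases: e^{-i·(-1)·3.6548}=-0.871174-0.490974i, e^{-i·(-1)·2.9783}=-0.986697+0.162568i ⇒ D=+0.869215+0.317204i

Wigner D-matrix element, Re=0.8692 Im=0.3172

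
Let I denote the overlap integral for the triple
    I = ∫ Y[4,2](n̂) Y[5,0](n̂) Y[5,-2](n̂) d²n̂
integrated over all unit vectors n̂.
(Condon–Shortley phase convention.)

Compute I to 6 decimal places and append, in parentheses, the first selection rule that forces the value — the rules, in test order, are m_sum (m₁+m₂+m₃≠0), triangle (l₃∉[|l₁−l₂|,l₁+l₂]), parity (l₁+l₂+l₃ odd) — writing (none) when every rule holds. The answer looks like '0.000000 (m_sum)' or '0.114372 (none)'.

-0.099440 (none)

m-sum 0 ✓  L=14 even ✓  1≤5≤9 ✓
Π(2lᵢ+1) = 9×11×11 = 1089
triangle coeff Δ(4,5,5) = 1/3153150
Σ_t [0,4]: t=0:+1/69120 t=1:−1/1728 t=2:+1/576 t=3:−1/1728 t=4:+1/69120 = 7/11520
(3j)²=2/143 [(4 5 5; 0 0 0)], sign=-1
Σ_t [0,2]: t=0:+1/11520 t=1:−1/1728 t=2:+1/3456 = -7/34560
(3j)²=7/858 [(4 5 5; 2 0 -2)], sign=+1
⇒ 4πI² = 21/169
I = (-1)√(21/169/(4π)) = -0.09944006
No selection rule forces the value: the integral is nonzero (none).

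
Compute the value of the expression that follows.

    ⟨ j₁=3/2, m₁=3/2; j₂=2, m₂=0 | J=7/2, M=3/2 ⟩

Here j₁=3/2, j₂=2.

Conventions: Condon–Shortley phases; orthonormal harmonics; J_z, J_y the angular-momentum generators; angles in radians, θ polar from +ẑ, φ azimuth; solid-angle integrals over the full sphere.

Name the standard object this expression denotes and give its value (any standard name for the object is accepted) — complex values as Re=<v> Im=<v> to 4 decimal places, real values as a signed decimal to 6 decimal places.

Clebsch–Gordan coefficient, +√(2/7) ≈ +0.534522

This is a Clebsch–Gordan (vector-coupling) coefficient.
triangle: 0!·3!·4!/8! = 144/40320
(j±m)!: 3!·0!·2!·2!·5!·2! = 5760
prefactor² = (2J+1)·Δ·N² = 1152/7
  k=0: +1/(0!·0!·0!·2!·3!·2!) = 1/24
Σ = 1/24  ⇒  CG² = 1152/7·(1/24)² = 2/7
CG = +√(2/7) = +0.534522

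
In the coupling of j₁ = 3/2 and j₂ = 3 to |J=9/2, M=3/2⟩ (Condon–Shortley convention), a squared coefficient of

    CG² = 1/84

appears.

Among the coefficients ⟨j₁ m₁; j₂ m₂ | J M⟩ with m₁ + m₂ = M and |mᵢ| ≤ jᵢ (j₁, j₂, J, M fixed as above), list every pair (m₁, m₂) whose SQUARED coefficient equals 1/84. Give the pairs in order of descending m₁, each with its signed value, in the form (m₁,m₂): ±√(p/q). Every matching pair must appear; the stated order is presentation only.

(-3/2,3): +√(1/84)

Admissible pairs with m₁+m₂ = M = 3/2: (-3/2,3), (-1/2,2), (1/2,1), (3/2,0)
  (m₁,m₂)=(3/2,0): CG² = 5/21, CG = +√(5/21)
  (m₁,m₂)=(1/2,1): CG² = 15/28, CG = +√(15/28)
  (m₁,m₂)=(-1/2,2): CG² = 3/14, CG = +√(3/14)
  (m₁,m₂)=(-3/2,3): CG² = 1/84, CG = +√(1/84)   ← matches the target
Pairs with CG² = 1/84: (-3/2,3): +√(1/84)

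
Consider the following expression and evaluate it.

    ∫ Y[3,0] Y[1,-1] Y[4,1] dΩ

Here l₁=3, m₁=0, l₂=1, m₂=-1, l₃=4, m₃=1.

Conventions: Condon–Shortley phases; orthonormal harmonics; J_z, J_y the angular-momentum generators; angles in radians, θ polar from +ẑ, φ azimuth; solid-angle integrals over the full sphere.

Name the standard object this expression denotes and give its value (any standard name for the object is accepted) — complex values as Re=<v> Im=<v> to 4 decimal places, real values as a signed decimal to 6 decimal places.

This is a Gaunt coefficient — the integral of a triple product of spherical harmonics over the sphere.
Checks pass: Σm=0; 8 even; l₃=4∈[2,4].
(2·3+1)(2·1+1)(2·4+1) = 189
Δ: 0! 6! 2! / 9! → 1/252
sum: t=0:+1/36 = 1/36
3j²(3 1 4; 0 0 0) = Δ·Π!·Σ² = 4/63  (sign +1)
sum: t=0:+1/72 = 1/72
3j²(3 1 4; 0 -1 1) = Δ·Π!·Σ² = 5/126  (sign -1)
combine: 4πI² = 189·4/63·5/126 = 10/21
take √, sign -1: I = -0.19466390

Gaunt coefficient, -0.194664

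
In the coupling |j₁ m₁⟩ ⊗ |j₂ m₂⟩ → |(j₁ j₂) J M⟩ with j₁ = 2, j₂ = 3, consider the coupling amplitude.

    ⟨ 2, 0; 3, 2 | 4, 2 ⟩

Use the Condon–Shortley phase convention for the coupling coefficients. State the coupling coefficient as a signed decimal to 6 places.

−√(12/35) ≈ -0.585540

√[9·1!3!5!/10! · 2!2!5!1!6!2!] = √(8640/7)
  +(−1)^0/∏(0,1,2,5,1,0)! = 1/240  (running 1/240)
  +(−1)^1/∏(1,0,1,4,2,1)! = -1/48  (running -1/60)
⟨..|..⟩ = √(8640/7)·(-1/60) = -0.585540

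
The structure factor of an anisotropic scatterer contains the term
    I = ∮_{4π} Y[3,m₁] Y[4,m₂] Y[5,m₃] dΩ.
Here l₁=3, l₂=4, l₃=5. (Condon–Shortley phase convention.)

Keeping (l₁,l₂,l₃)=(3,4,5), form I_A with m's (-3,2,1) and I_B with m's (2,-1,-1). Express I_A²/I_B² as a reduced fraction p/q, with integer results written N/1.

l's match ⇒ only the (l;m) 3-j factors differ between A and B.
A: triangle coeff Δ(3,4,5) = 1/180180; Σ_t [2,2]: t=2:+1/2304 = 1/2304; (3j)²=75/4004 [(3 4 5; -3 2 1)], sign=+1
B: triangle coeff Δ(3,4,5) = 1/180180; Σ_t [0,1]: t=0:+1/432 t=1:−1/1152 = 5/3456; (3j)²=625/36036 [(3 4 5; 2 -1 -1)], sign=+1
I_A²/I_B² = (75/4004)/(625/36036) = 27/25

27/25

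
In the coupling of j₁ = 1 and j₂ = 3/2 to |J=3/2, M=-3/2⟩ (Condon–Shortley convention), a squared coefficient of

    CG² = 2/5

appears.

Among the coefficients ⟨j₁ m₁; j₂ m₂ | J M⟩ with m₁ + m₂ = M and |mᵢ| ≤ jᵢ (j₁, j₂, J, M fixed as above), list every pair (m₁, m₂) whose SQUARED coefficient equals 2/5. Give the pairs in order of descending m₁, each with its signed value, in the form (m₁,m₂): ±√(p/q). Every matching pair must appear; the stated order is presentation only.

Admissible pairs with m₁+m₂ = M = -3/2: (-1,-1/2), (0,-3/2)
  (m₁,m₂)=(0,-3/2): CG² = 3/5, CG = +√(3/5)
  (m₁,m₂)=(-1,-1/2): CG² = 2/5, CG = −√(2/5)   ← matches the target
Pairs with CG² = 2/5: (-1,-1/2): −√(2/5)

(-1,-1/2): −√(2/5)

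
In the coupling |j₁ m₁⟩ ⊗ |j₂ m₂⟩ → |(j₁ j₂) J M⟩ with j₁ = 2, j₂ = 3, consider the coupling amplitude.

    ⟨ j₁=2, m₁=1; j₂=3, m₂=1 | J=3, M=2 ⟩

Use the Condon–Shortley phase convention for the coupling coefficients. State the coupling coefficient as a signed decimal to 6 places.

−√(1/4) ≈ -0.500000

j₁+j₂−J=2  J+j₁−j₂=2  J−j₁+j₂=4  j₁+j₂+J+1=9
(j₁±m₁, j₂±m₂, J±M) = (3,1,4,2,5,1)
P² = 64
sum k=0..1:
  [0] +1/48 = 1/48
  [1] −1/12 = -1/12
S = -1/16
C² = P²·S² = 1/4 ; C = -0.500000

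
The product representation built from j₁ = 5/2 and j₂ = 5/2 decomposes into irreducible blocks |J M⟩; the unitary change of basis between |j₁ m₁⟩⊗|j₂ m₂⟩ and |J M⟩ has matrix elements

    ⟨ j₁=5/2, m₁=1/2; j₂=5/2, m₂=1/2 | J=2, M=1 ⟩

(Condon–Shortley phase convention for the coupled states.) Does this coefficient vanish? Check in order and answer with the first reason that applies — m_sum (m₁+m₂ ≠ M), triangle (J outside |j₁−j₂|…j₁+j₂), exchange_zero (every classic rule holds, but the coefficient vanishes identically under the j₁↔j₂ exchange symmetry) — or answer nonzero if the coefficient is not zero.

m-sum: m₁+m₂ = 1/2+1/2 = 1, M = 1  ✓
triangle: |j₁−j₂| = 0 ≤ J = 2 ≤ j₁+j₂ = 5  ✓
exchange: j₁=j₂ and m₁=m₂, and (−1)^(j₁+j₂−J) = (−1)^3 = −1 forces ⟨j₁m₁;j₂m₂|JM⟩ = −⟨j₂m₂;j₁m₁|JM⟩ = −⟨j₁m₁;j₂m₂|JM⟩ ⇒ the coefficient vanishes identically
Racah sum check: Σ_k collapses to 0 ⇒ CG = 0

exchange_zero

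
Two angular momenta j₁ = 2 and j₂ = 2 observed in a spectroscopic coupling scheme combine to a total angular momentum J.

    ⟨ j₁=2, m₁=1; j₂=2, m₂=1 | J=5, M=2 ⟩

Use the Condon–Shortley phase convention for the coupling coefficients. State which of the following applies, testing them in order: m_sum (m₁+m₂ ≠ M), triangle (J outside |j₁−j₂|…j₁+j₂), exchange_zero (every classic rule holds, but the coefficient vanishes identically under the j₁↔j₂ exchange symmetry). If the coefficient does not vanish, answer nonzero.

triangle

m-sum: m₁+m₂ = 1+1 = 2, M = 2  ✓
triangle: need |j₁−j₂| ≤ J ≤ j₁+j₂, i.e. J ∈ [0, 4]; J = 5 is outside ✗ ⇒ coefficient is 0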